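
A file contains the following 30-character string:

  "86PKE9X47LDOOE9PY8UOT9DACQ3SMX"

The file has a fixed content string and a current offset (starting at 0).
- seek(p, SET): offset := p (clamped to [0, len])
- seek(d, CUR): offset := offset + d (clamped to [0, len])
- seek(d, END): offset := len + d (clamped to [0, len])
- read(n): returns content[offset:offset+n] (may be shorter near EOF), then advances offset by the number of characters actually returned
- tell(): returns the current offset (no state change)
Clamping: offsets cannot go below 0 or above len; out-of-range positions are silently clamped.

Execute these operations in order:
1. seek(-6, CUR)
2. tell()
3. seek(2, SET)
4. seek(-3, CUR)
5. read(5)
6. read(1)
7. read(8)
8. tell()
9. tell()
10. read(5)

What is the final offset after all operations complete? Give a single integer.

After 1 (seek(-6, CUR)): offset=0
After 2 (tell()): offset=0
After 3 (seek(2, SET)): offset=2
After 4 (seek(-3, CUR)): offset=0
After 5 (read(5)): returned '86PKE', offset=5
After 6 (read(1)): returned '9', offset=6
After 7 (read(8)): returned 'X47LDOOE', offset=14
After 8 (tell()): offset=14
After 9 (tell()): offset=14
After 10 (read(5)): returned '9PY8U', offset=19

Answer: 19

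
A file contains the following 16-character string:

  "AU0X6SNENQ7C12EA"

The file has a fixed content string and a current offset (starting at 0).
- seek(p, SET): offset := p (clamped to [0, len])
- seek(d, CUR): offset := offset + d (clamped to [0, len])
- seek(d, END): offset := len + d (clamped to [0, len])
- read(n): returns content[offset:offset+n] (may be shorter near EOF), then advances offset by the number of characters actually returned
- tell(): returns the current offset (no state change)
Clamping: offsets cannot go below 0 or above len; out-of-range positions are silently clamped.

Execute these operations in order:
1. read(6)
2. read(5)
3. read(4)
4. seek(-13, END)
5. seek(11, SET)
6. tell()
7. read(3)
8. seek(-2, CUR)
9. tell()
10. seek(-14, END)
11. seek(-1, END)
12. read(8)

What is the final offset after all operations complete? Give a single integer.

Answer: 16

Derivation:
After 1 (read(6)): returned 'AU0X6S', offset=6
After 2 (read(5)): returned 'NENQ7', offset=11
After 3 (read(4)): returned 'C12E', offset=15
After 4 (seek(-13, END)): offset=3
After 5 (seek(11, SET)): offset=11
After 6 (tell()): offset=11
After 7 (read(3)): returned 'C12', offset=14
After 8 (seek(-2, CUR)): offset=12
After 9 (tell()): offset=12
After 10 (seek(-14, END)): offset=2
After 11 (seek(-1, END)): offset=15
After 12 (read(8)): returned 'A', offset=16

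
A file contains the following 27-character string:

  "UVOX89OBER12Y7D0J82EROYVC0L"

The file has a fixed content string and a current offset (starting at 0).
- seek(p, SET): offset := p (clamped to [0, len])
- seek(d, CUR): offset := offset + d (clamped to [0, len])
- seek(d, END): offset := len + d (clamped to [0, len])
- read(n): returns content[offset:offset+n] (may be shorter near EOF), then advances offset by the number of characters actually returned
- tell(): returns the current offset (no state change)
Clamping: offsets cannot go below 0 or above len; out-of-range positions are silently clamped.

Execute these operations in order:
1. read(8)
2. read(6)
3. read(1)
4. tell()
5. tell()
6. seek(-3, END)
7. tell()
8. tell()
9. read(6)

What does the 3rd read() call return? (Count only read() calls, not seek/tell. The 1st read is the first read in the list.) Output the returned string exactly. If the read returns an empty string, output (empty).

Answer: D

Derivation:
After 1 (read(8)): returned 'UVOX89OB', offset=8
After 2 (read(6)): returned 'ER12Y7', offset=14
After 3 (read(1)): returned 'D', offset=15
After 4 (tell()): offset=15
After 5 (tell()): offset=15
After 6 (seek(-3, END)): offset=24
After 7 (tell()): offset=24
After 8 (tell()): offset=24
After 9 (read(6)): returned 'C0L', offset=27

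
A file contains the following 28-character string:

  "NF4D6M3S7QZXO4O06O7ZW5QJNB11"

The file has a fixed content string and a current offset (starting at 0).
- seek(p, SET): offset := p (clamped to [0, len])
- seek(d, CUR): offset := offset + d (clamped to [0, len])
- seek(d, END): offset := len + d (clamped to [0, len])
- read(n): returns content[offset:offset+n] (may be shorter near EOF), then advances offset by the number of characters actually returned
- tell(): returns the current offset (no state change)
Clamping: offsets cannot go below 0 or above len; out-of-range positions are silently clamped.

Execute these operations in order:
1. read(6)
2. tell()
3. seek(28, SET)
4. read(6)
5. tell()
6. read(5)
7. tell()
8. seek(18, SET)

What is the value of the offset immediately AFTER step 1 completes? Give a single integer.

After 1 (read(6)): returned 'NF4D6M', offset=6

Answer: 6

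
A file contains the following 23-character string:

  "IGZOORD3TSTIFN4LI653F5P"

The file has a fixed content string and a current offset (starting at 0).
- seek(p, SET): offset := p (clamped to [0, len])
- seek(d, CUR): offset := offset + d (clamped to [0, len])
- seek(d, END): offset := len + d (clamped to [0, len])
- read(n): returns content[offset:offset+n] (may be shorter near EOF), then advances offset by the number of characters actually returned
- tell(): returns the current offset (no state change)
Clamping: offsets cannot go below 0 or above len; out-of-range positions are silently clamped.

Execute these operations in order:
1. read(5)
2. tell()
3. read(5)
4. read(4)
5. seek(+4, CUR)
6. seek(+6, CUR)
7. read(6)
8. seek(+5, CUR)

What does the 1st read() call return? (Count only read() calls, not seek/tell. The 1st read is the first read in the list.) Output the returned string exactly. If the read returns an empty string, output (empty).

After 1 (read(5)): returned 'IGZOO', offset=5
After 2 (tell()): offset=5
After 3 (read(5)): returned 'RD3TS', offset=10
After 4 (read(4)): returned 'TIFN', offset=14
After 5 (seek(+4, CUR)): offset=18
After 6 (seek(+6, CUR)): offset=23
After 7 (read(6)): returned '', offset=23
After 8 (seek(+5, CUR)): offset=23

Answer: IGZOO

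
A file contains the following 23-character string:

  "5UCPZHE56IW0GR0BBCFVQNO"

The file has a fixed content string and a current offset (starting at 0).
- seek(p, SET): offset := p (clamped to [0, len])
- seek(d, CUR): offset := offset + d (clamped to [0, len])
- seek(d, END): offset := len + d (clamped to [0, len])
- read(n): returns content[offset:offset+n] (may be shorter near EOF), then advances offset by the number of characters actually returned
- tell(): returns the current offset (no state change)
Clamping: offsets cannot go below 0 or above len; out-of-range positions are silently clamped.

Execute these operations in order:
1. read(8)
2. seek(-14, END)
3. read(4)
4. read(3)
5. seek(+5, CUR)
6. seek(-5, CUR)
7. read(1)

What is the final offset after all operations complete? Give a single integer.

Answer: 17

Derivation:
After 1 (read(8)): returned '5UCPZHE5', offset=8
After 2 (seek(-14, END)): offset=9
After 3 (read(4)): returned 'IW0G', offset=13
After 4 (read(3)): returned 'R0B', offset=16
After 5 (seek(+5, CUR)): offset=21
After 6 (seek(-5, CUR)): offset=16
After 7 (read(1)): returned 'B', offset=17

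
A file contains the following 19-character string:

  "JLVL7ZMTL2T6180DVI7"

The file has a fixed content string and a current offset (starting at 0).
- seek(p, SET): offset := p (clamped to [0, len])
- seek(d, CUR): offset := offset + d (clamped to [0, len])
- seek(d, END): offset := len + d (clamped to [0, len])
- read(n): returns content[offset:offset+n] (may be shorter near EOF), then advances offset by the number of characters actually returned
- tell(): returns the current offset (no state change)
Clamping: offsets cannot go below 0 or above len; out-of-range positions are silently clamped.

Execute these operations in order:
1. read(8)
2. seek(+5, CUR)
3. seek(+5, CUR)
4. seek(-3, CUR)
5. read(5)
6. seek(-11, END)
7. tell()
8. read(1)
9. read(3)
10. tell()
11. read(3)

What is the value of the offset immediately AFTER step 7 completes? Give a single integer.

Answer: 8

Derivation:
After 1 (read(8)): returned 'JLVL7ZMT', offset=8
After 2 (seek(+5, CUR)): offset=13
After 3 (seek(+5, CUR)): offset=18
After 4 (seek(-3, CUR)): offset=15
After 5 (read(5)): returned 'DVI7', offset=19
After 6 (seek(-11, END)): offset=8
After 7 (tell()): offset=8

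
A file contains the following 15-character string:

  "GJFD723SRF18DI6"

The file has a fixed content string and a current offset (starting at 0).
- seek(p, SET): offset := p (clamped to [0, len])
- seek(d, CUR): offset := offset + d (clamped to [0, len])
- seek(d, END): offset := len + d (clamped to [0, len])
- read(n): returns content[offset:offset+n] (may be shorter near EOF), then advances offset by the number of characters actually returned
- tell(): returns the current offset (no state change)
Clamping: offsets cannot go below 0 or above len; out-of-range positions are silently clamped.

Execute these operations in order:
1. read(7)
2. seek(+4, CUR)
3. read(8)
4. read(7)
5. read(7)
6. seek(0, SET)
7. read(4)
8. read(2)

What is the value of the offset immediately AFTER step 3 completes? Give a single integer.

Answer: 15

Derivation:
After 1 (read(7)): returned 'GJFD723', offset=7
After 2 (seek(+4, CUR)): offset=11
After 3 (read(8)): returned '8DI6', offset=15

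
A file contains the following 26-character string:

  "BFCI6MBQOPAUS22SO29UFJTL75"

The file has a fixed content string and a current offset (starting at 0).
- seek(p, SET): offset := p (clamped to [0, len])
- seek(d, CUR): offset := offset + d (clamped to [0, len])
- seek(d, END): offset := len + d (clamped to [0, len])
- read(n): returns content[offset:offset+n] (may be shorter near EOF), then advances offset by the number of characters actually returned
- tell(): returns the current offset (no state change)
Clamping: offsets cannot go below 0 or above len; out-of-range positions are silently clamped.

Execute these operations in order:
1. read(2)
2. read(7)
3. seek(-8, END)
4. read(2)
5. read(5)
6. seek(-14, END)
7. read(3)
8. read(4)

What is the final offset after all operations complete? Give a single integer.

Answer: 19

Derivation:
After 1 (read(2)): returned 'BF', offset=2
After 2 (read(7)): returned 'CI6MBQO', offset=9
After 3 (seek(-8, END)): offset=18
After 4 (read(2)): returned '9U', offset=20
After 5 (read(5)): returned 'FJTL7', offset=25
After 6 (seek(-14, END)): offset=12
After 7 (read(3)): returned 'S22', offset=15
After 8 (read(4)): returned 'SO29', offset=19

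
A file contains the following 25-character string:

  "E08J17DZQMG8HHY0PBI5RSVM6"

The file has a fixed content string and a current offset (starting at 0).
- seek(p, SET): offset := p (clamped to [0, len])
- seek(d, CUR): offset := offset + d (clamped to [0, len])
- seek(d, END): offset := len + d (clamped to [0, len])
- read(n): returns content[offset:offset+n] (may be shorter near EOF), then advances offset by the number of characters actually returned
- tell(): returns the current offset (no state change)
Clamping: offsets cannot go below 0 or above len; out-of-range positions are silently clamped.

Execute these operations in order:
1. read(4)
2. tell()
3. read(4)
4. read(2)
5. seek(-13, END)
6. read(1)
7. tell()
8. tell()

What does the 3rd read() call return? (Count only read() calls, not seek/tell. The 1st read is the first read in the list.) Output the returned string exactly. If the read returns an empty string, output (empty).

Answer: QM

Derivation:
After 1 (read(4)): returned 'E08J', offset=4
After 2 (tell()): offset=4
After 3 (read(4)): returned '17DZ', offset=8
After 4 (read(2)): returned 'QM', offset=10
After 5 (seek(-13, END)): offset=12
After 6 (read(1)): returned 'H', offset=13
After 7 (tell()): offset=13
After 8 (tell()): offset=13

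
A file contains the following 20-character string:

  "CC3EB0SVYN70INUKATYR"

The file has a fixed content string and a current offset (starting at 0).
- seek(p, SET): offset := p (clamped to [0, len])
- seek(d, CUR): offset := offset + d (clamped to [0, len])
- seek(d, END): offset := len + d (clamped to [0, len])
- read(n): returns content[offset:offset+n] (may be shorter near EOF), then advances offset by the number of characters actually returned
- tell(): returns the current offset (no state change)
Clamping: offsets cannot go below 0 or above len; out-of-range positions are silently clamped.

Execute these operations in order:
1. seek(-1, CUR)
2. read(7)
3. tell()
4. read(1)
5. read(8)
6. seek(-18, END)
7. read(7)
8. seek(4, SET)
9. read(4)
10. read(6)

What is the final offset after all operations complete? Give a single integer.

Answer: 14

Derivation:
After 1 (seek(-1, CUR)): offset=0
After 2 (read(7)): returned 'CC3EB0S', offset=7
After 3 (tell()): offset=7
After 4 (read(1)): returned 'V', offset=8
After 5 (read(8)): returned 'YN70INUK', offset=16
After 6 (seek(-18, END)): offset=2
After 7 (read(7)): returned '3EB0SVY', offset=9
After 8 (seek(4, SET)): offset=4
After 9 (read(4)): returned 'B0SV', offset=8
After 10 (read(6)): returned 'YN70IN', offset=14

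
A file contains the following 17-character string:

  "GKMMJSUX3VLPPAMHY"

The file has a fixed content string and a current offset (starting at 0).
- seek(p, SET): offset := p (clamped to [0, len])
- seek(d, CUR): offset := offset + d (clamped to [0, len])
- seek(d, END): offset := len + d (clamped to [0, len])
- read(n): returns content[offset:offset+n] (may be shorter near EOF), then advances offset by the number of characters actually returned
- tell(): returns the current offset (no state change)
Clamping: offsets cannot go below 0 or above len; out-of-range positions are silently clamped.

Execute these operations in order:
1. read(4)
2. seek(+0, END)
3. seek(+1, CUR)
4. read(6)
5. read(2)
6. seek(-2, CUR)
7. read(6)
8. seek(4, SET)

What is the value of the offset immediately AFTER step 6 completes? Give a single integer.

Answer: 15

Derivation:
After 1 (read(4)): returned 'GKMM', offset=4
After 2 (seek(+0, END)): offset=17
After 3 (seek(+1, CUR)): offset=17
After 4 (read(6)): returned '', offset=17
After 5 (read(2)): returned '', offset=17
After 6 (seek(-2, CUR)): offset=15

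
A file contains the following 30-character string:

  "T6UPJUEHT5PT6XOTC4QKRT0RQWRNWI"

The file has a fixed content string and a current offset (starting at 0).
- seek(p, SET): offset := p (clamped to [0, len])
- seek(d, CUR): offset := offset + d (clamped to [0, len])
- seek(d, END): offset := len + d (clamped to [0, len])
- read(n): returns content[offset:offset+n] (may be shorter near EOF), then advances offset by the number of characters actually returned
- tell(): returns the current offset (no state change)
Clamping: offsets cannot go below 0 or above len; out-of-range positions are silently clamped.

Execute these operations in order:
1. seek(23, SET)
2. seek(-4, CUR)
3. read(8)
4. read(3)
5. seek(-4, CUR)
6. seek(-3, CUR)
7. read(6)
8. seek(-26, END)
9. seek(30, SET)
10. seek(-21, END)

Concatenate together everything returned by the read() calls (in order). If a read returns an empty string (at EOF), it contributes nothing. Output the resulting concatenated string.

Answer: KRT0RQWRNWIRQWRNW

Derivation:
After 1 (seek(23, SET)): offset=23
After 2 (seek(-4, CUR)): offset=19
After 3 (read(8)): returned 'KRT0RQWR', offset=27
After 4 (read(3)): returned 'NWI', offset=30
After 5 (seek(-4, CUR)): offset=26
After 6 (seek(-3, CUR)): offset=23
After 7 (read(6)): returned 'RQWRNW', offset=29
After 8 (seek(-26, END)): offset=4
After 9 (seek(30, SET)): offset=30
After 10 (seek(-21, END)): offset=9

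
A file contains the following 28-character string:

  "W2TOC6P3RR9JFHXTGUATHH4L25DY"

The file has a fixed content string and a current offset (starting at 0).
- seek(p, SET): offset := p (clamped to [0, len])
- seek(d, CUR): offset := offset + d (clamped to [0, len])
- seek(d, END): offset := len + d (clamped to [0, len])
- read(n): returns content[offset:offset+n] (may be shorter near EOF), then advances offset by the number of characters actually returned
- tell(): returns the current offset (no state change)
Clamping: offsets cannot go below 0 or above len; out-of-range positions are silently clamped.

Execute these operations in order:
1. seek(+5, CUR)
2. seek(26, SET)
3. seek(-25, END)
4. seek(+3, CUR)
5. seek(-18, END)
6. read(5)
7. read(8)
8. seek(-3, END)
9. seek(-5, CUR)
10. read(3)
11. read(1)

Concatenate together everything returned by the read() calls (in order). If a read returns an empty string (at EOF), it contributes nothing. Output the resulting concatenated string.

After 1 (seek(+5, CUR)): offset=5
After 2 (seek(26, SET)): offset=26
After 3 (seek(-25, END)): offset=3
After 4 (seek(+3, CUR)): offset=6
After 5 (seek(-18, END)): offset=10
After 6 (read(5)): returned '9JFHX', offset=15
After 7 (read(8)): returned 'TGUATHH4', offset=23
After 8 (seek(-3, END)): offset=25
After 9 (seek(-5, CUR)): offset=20
After 10 (read(3)): returned 'HH4', offset=23
After 11 (read(1)): returned 'L', offset=24

Answer: 9JFHXTGUATHH4HH4L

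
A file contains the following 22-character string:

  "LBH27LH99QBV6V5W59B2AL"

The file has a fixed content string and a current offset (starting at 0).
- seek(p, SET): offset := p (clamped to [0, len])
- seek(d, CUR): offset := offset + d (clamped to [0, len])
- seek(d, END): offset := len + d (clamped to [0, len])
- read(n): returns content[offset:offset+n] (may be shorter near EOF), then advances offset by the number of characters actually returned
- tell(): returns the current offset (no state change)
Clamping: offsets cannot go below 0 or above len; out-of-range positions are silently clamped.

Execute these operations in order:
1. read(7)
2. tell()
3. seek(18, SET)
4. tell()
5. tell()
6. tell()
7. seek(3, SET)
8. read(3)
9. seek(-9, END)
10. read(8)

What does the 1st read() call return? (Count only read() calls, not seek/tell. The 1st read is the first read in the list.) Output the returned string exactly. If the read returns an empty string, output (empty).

Answer: LBH27LH

Derivation:
After 1 (read(7)): returned 'LBH27LH', offset=7
After 2 (tell()): offset=7
After 3 (seek(18, SET)): offset=18
After 4 (tell()): offset=18
After 5 (tell()): offset=18
After 6 (tell()): offset=18
After 7 (seek(3, SET)): offset=3
After 8 (read(3)): returned '27L', offset=6
After 9 (seek(-9, END)): offset=13
After 10 (read(8)): returned 'V5W59B2A', offset=21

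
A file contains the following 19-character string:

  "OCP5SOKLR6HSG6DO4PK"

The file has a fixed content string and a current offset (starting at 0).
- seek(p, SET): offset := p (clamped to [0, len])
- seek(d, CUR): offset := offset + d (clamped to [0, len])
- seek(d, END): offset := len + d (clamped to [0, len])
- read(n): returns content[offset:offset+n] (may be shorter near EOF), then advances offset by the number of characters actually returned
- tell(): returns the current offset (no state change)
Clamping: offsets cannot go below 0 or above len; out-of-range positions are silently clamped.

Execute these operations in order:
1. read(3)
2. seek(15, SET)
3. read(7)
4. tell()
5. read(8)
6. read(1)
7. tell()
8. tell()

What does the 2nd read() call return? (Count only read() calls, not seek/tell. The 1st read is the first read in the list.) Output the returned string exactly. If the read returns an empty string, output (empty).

After 1 (read(3)): returned 'OCP', offset=3
After 2 (seek(15, SET)): offset=15
After 3 (read(7)): returned 'O4PK', offset=19
After 4 (tell()): offset=19
After 5 (read(8)): returned '', offset=19
After 6 (read(1)): returned '', offset=19
After 7 (tell()): offset=19
After 8 (tell()): offset=19

Answer: O4PK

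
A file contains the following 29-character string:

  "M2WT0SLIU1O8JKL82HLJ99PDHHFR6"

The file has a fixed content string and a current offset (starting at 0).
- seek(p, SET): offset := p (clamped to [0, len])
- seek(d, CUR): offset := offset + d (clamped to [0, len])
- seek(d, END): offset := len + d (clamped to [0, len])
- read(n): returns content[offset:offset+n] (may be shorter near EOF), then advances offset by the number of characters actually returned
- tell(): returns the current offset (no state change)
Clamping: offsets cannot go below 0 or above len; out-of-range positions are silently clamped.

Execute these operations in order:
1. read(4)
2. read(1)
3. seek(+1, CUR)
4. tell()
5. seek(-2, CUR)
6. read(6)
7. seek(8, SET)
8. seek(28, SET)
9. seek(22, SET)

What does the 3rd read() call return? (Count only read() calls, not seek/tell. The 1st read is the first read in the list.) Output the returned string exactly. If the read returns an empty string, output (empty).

After 1 (read(4)): returned 'M2WT', offset=4
After 2 (read(1)): returned '0', offset=5
After 3 (seek(+1, CUR)): offset=6
After 4 (tell()): offset=6
After 5 (seek(-2, CUR)): offset=4
After 6 (read(6)): returned '0SLIU1', offset=10
After 7 (seek(8, SET)): offset=8
After 8 (seek(28, SET)): offset=28
After 9 (seek(22, SET)): offset=22

Answer: 0SLIU1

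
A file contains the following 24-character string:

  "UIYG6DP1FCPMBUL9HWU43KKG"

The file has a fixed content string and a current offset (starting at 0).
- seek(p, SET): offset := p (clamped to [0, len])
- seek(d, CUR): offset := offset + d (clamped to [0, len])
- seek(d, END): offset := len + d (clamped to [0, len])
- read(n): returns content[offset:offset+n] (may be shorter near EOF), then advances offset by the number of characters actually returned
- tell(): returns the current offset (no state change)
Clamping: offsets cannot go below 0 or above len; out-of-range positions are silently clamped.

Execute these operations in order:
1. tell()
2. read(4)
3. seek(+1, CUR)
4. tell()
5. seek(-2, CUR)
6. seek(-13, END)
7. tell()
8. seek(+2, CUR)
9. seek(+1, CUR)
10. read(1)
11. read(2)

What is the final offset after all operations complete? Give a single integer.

After 1 (tell()): offset=0
After 2 (read(4)): returned 'UIYG', offset=4
After 3 (seek(+1, CUR)): offset=5
After 4 (tell()): offset=5
After 5 (seek(-2, CUR)): offset=3
After 6 (seek(-13, END)): offset=11
After 7 (tell()): offset=11
After 8 (seek(+2, CUR)): offset=13
After 9 (seek(+1, CUR)): offset=14
After 10 (read(1)): returned 'L', offset=15
After 11 (read(2)): returned '9H', offset=17

Answer: 17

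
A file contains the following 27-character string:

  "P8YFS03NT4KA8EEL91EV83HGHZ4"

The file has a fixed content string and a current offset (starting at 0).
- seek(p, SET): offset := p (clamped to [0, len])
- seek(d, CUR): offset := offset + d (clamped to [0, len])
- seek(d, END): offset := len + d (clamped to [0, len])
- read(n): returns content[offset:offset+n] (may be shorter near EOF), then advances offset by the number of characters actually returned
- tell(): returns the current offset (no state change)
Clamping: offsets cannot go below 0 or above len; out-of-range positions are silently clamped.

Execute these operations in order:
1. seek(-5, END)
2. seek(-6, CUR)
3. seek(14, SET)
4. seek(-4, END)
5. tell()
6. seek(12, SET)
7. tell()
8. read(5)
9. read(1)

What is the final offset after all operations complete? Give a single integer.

Answer: 18

Derivation:
After 1 (seek(-5, END)): offset=22
After 2 (seek(-6, CUR)): offset=16
After 3 (seek(14, SET)): offset=14
After 4 (seek(-4, END)): offset=23
After 5 (tell()): offset=23
After 6 (seek(12, SET)): offset=12
After 7 (tell()): offset=12
After 8 (read(5)): returned '8EEL9', offset=17
After 9 (read(1)): returned '1', offset=18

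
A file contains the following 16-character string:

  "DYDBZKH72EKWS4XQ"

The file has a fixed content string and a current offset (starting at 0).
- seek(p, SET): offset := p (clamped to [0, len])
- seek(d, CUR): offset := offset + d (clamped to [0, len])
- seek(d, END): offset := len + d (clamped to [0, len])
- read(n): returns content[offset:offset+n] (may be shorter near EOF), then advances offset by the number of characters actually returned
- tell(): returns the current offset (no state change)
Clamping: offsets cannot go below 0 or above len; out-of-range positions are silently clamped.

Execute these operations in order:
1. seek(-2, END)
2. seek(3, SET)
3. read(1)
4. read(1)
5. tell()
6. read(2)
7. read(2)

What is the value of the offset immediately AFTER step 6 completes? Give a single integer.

Answer: 7

Derivation:
After 1 (seek(-2, END)): offset=14
After 2 (seek(3, SET)): offset=3
After 3 (read(1)): returned 'B', offset=4
After 4 (read(1)): returned 'Z', offset=5
After 5 (tell()): offset=5
After 6 (read(2)): returned 'KH', offset=7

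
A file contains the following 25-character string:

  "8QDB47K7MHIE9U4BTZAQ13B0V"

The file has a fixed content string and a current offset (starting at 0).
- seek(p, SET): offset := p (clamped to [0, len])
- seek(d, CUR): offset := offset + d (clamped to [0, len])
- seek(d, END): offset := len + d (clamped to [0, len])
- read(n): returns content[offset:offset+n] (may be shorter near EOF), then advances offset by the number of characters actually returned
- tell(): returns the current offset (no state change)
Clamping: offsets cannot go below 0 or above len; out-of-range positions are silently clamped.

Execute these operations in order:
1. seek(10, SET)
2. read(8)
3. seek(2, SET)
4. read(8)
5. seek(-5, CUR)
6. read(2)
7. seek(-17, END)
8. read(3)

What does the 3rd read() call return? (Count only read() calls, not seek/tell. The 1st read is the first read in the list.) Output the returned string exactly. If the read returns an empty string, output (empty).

After 1 (seek(10, SET)): offset=10
After 2 (read(8)): returned 'IE9U4BTZ', offset=18
After 3 (seek(2, SET)): offset=2
After 4 (read(8)): returned 'DB47K7MH', offset=10
After 5 (seek(-5, CUR)): offset=5
After 6 (read(2)): returned '7K', offset=7
After 7 (seek(-17, END)): offset=8
After 8 (read(3)): returned 'MHI', offset=11

Answer: 7K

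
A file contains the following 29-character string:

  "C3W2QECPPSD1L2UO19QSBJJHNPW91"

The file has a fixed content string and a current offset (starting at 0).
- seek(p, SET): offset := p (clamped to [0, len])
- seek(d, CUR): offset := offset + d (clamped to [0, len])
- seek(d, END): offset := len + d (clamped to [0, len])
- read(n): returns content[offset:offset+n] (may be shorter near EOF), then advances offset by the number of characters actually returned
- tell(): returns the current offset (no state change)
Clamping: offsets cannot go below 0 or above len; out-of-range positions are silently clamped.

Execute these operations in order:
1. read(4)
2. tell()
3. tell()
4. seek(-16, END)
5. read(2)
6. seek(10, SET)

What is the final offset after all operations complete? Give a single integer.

After 1 (read(4)): returned 'C3W2', offset=4
After 2 (tell()): offset=4
After 3 (tell()): offset=4
After 4 (seek(-16, END)): offset=13
After 5 (read(2)): returned '2U', offset=15
After 6 (seek(10, SET)): offset=10

Answer: 10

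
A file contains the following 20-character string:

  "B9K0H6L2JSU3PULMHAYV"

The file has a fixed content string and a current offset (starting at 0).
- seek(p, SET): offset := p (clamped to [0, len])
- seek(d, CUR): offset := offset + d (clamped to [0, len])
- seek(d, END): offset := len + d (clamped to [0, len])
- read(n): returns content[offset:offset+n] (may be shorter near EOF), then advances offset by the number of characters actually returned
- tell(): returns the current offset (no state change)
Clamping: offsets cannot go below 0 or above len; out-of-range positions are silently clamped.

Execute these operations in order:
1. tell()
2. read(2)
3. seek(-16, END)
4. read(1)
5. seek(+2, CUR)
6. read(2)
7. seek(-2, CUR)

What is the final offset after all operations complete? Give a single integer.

Answer: 7

Derivation:
After 1 (tell()): offset=0
After 2 (read(2)): returned 'B9', offset=2
After 3 (seek(-16, END)): offset=4
After 4 (read(1)): returned 'H', offset=5
After 5 (seek(+2, CUR)): offset=7
After 6 (read(2)): returned '2J', offset=9
After 7 (seek(-2, CUR)): offset=7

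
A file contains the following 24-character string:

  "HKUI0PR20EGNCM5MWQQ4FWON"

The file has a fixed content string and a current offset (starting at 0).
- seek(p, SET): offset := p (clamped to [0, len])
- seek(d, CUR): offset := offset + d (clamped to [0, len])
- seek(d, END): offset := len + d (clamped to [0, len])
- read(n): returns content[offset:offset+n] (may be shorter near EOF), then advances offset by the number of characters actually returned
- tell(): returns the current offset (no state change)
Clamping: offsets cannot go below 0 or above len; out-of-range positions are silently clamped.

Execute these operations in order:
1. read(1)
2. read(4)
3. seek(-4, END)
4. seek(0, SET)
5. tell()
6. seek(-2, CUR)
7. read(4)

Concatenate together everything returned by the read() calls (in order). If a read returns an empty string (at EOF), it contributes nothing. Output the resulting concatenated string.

After 1 (read(1)): returned 'H', offset=1
After 2 (read(4)): returned 'KUI0', offset=5
After 3 (seek(-4, END)): offset=20
After 4 (seek(0, SET)): offset=0
After 5 (tell()): offset=0
After 6 (seek(-2, CUR)): offset=0
After 7 (read(4)): returned 'HKUI', offset=4

Answer: HKUI0HKUI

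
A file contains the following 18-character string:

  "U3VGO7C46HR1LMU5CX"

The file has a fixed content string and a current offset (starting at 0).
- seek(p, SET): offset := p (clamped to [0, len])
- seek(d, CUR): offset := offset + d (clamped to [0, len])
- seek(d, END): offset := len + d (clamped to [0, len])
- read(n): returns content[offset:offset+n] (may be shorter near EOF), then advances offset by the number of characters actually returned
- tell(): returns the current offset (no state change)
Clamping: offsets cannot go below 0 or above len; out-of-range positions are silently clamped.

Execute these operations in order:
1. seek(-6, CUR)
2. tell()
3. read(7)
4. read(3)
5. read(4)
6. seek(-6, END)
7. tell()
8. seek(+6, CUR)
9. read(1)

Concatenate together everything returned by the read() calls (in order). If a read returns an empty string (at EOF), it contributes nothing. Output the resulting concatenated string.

Answer: U3VGO7C46HR1LM

Derivation:
After 1 (seek(-6, CUR)): offset=0
After 2 (tell()): offset=0
After 3 (read(7)): returned 'U3VGO7C', offset=7
After 4 (read(3)): returned '46H', offset=10
After 5 (read(4)): returned 'R1LM', offset=14
After 6 (seek(-6, END)): offset=12
After 7 (tell()): offset=12
After 8 (seek(+6, CUR)): offset=18
After 9 (read(1)): returned '', offset=18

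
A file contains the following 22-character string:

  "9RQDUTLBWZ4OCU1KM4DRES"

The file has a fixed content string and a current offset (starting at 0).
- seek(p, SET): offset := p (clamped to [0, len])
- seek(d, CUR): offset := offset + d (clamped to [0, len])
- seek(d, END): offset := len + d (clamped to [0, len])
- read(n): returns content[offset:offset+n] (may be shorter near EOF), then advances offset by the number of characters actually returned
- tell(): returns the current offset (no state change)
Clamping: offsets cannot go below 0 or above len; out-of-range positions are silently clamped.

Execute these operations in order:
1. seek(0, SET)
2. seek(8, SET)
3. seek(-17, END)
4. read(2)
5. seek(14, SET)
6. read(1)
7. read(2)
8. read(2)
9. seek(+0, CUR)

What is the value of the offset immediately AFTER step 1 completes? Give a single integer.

After 1 (seek(0, SET)): offset=0

Answer: 0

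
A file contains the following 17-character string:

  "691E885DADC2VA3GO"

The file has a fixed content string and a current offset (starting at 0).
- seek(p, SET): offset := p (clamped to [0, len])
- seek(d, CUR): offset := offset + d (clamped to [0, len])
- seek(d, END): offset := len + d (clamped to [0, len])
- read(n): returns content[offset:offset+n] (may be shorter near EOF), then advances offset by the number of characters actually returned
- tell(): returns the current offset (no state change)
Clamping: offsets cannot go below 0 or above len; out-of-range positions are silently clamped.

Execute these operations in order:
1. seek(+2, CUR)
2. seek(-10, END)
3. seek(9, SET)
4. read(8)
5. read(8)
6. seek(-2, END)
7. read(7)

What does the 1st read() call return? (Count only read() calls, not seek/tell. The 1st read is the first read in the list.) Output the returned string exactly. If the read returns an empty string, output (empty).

After 1 (seek(+2, CUR)): offset=2
After 2 (seek(-10, END)): offset=7
After 3 (seek(9, SET)): offset=9
After 4 (read(8)): returned 'DC2VA3GO', offset=17
After 5 (read(8)): returned '', offset=17
After 6 (seek(-2, END)): offset=15
After 7 (read(7)): returned 'GO', offset=17

Answer: DC2VA3GO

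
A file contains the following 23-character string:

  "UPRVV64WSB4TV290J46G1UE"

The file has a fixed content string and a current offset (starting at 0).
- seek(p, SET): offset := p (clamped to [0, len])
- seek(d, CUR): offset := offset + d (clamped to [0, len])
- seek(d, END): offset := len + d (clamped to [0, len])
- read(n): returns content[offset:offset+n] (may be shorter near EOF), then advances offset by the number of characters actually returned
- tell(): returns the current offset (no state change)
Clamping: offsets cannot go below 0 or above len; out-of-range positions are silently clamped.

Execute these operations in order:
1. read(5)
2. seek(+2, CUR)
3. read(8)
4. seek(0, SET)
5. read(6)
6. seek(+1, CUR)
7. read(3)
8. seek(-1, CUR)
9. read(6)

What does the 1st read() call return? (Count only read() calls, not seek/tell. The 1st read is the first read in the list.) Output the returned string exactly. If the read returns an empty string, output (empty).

After 1 (read(5)): returned 'UPRVV', offset=5
After 2 (seek(+2, CUR)): offset=7
After 3 (read(8)): returned 'WSB4TV29', offset=15
After 4 (seek(0, SET)): offset=0
After 5 (read(6)): returned 'UPRVV6', offset=6
After 6 (seek(+1, CUR)): offset=7
After 7 (read(3)): returned 'WSB', offset=10
After 8 (seek(-1, CUR)): offset=9
After 9 (read(6)): returned 'B4TV29', offset=15

Answer: UPRVV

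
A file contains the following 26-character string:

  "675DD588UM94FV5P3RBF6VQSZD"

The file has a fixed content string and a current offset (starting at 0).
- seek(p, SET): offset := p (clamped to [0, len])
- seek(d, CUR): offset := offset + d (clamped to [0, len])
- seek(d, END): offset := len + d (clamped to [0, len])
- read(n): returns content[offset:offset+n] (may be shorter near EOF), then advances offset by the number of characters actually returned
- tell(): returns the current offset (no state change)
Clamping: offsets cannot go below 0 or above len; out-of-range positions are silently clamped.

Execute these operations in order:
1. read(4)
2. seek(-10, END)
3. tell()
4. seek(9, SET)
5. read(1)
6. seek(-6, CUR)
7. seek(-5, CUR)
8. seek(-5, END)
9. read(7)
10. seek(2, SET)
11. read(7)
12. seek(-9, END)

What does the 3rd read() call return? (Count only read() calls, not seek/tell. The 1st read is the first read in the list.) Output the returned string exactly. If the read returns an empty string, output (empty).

After 1 (read(4)): returned '675D', offset=4
After 2 (seek(-10, END)): offset=16
After 3 (tell()): offset=16
After 4 (seek(9, SET)): offset=9
After 5 (read(1)): returned 'M', offset=10
After 6 (seek(-6, CUR)): offset=4
After 7 (seek(-5, CUR)): offset=0
After 8 (seek(-5, END)): offset=21
After 9 (read(7)): returned 'VQSZD', offset=26
After 10 (seek(2, SET)): offset=2
After 11 (read(7)): returned '5DD588U', offset=9
After 12 (seek(-9, END)): offset=17

Answer: VQSZD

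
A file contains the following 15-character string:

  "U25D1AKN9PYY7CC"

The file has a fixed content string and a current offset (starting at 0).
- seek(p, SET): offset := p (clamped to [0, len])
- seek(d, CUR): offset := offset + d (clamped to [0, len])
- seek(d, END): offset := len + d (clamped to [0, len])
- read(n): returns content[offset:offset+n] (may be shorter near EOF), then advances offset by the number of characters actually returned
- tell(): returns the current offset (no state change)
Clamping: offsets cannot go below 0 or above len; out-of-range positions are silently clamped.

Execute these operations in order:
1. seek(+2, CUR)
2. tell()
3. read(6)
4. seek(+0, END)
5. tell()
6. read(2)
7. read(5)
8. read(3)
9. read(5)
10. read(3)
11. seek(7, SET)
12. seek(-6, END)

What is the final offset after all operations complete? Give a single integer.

Answer: 9

Derivation:
After 1 (seek(+2, CUR)): offset=2
After 2 (tell()): offset=2
After 3 (read(6)): returned '5D1AKN', offset=8
After 4 (seek(+0, END)): offset=15
After 5 (tell()): offset=15
After 6 (read(2)): returned '', offset=15
After 7 (read(5)): returned '', offset=15
After 8 (read(3)): returned '', offset=15
After 9 (read(5)): returned '', offset=15
After 10 (read(3)): returned '', offset=15
After 11 (seek(7, SET)): offset=7
After 12 (seek(-6, END)): offset=9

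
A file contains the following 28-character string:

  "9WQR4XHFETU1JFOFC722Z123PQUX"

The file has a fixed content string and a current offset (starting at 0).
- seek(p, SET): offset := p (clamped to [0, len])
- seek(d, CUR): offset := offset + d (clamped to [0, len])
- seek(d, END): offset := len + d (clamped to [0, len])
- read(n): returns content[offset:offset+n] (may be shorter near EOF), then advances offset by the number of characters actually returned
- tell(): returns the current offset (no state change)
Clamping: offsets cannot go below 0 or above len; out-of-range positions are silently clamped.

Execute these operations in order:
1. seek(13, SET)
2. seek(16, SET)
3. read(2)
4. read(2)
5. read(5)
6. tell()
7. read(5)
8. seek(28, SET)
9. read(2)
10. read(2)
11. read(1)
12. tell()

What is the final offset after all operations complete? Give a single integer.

After 1 (seek(13, SET)): offset=13
After 2 (seek(16, SET)): offset=16
After 3 (read(2)): returned 'C7', offset=18
After 4 (read(2)): returned '22', offset=20
After 5 (read(5)): returned 'Z123P', offset=25
After 6 (tell()): offset=25
After 7 (read(5)): returned 'QUX', offset=28
After 8 (seek(28, SET)): offset=28
After 9 (read(2)): returned '', offset=28
After 10 (read(2)): returned '', offset=28
After 11 (read(1)): returned '', offset=28
After 12 (tell()): offset=28

Answer: 28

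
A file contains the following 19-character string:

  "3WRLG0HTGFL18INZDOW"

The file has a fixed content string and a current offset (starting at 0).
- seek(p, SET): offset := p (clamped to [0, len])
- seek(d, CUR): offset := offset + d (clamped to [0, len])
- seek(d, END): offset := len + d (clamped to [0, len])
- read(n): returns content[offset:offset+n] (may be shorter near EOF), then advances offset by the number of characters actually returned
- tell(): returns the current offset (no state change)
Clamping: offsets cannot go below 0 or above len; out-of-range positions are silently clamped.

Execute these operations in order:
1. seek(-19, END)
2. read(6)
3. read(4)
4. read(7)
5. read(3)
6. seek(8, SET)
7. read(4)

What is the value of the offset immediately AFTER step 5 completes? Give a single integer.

Answer: 19

Derivation:
After 1 (seek(-19, END)): offset=0
After 2 (read(6)): returned '3WRLG0', offset=6
After 3 (read(4)): returned 'HTGF', offset=10
After 4 (read(7)): returned 'L18INZD', offset=17
After 5 (read(3)): returned 'OW', offset=19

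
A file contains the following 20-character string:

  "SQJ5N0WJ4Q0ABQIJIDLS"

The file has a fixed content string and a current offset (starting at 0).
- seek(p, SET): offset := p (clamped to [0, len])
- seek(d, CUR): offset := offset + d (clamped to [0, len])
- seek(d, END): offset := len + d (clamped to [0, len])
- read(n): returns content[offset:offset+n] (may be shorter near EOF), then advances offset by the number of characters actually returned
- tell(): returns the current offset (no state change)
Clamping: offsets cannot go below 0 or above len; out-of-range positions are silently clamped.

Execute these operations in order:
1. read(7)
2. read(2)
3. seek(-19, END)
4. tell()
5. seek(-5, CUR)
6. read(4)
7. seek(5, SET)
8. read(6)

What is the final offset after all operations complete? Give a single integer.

Answer: 11

Derivation:
After 1 (read(7)): returned 'SQJ5N0W', offset=7
After 2 (read(2)): returned 'J4', offset=9
After 3 (seek(-19, END)): offset=1
After 4 (tell()): offset=1
After 5 (seek(-5, CUR)): offset=0
After 6 (read(4)): returned 'SQJ5', offset=4
After 7 (seek(5, SET)): offset=5
After 8 (read(6)): returned '0WJ4Q0', offset=11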